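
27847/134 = 207+109/134 = 207.81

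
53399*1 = 53399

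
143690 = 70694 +72996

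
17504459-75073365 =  - 57568906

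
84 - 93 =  - 9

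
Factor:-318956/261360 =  - 2^(  -  2 )*3^( - 3)*5^( - 1)*659^1= -659/540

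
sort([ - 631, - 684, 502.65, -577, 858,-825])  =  [ - 825, - 684,  -  631 ,  -  577, 502.65, 858] 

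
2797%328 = 173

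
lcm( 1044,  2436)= 7308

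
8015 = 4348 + 3667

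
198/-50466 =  - 33/8411= -  0.00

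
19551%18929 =622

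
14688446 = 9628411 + 5060035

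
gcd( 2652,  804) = 12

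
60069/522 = 20023/174 = 115.07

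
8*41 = 328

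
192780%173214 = 19566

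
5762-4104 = 1658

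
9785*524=5127340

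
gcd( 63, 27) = 9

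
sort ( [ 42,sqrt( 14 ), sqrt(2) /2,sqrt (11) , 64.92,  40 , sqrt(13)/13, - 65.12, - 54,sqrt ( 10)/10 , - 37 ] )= [ - 65.12,-54 ,-37 , sqrt(13 ) /13, sqrt( 10 ) /10 , sqrt( 2 )/2 , sqrt(11) , sqrt( 14 ),40,42,64.92 ] 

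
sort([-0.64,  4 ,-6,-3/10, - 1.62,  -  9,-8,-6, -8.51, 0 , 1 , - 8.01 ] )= [ - 9,  -  8.51,  -  8.01,-8, - 6,  -  6, - 1.62, - 0.64,  -  3/10,0, 1,  4]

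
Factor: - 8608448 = - 2^6*134507^1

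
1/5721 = 1/5721=0.00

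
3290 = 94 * 35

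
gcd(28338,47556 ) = 6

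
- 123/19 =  - 7 + 10/19 = - 6.47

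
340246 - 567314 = -227068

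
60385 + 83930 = 144315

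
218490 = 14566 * 15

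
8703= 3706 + 4997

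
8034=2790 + 5244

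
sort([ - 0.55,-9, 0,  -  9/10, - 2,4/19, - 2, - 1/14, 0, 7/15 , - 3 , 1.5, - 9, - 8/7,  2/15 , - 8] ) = [ - 9, - 9, - 8, - 3, - 2 , - 2, - 8/7, - 9/10 ,  -  0.55, - 1/14,0,0,2/15,4/19,7/15,1.5 ] 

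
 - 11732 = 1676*( - 7 )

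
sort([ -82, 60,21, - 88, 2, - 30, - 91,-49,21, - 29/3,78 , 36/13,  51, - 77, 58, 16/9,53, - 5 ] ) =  [ - 91,-88, - 82, - 77, - 49, - 30, - 29/3, - 5,  16/9, 2,36/13, 21, 21, 51, 53, 58,60, 78 ]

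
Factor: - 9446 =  - 2^1*4723^1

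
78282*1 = 78282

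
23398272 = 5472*4276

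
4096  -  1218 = 2878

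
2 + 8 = 10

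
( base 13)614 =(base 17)39B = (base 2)10000000111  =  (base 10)1031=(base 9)1365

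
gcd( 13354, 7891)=607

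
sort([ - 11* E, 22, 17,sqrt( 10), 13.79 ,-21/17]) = [ - 11 * E, - 21/17, sqrt(10 ),13.79, 17,22]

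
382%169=44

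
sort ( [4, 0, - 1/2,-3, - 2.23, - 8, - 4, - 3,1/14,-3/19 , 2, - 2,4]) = [-8, - 4,-3,-3,-2.23,-2, - 1/2,-3/19 , 0 , 1/14,2, 4,4]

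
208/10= 20 + 4/5=20.80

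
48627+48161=96788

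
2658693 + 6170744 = 8829437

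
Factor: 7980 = 2^2*3^1 * 5^1*7^1*19^1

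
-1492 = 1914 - 3406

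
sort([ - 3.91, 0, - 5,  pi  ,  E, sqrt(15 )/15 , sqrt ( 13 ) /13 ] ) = [ - 5, - 3.91,  0, sqrt(15)/15,  sqrt( 13 ) /13,E, pi]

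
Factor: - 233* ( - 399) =92967 = 3^1*7^1*19^1*233^1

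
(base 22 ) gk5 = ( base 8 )17775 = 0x1FFD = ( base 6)101525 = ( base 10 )8189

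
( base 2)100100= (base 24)1c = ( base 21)1f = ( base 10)36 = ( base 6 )100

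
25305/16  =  1581+9/16 = 1581.56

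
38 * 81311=3089818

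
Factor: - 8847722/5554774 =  - 13^1*340297^1 * 2777387^(-1 ) =- 4423861/2777387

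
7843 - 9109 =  - 1266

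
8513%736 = 417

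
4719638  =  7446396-2726758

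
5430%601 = 21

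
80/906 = 40/453 =0.09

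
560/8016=35/501 = 0.07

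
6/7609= 6/7609 = 0.00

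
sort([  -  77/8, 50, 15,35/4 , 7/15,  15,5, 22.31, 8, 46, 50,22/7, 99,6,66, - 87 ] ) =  [ - 87,- 77/8 , 7/15,22/7 , 5 , 6,8, 35/4, 15 , 15,22.31 , 46,50, 50, 66 , 99 ] 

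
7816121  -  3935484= 3880637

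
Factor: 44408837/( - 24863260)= - 2^(  -  2 ) * 5^(-1)*11^1*23^1*37^( - 1 ) * 191^1*919^1*33599^( - 1 ) 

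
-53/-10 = 5 + 3/10= 5.30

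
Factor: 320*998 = 319360 = 2^7*5^1*499^1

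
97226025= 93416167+3809858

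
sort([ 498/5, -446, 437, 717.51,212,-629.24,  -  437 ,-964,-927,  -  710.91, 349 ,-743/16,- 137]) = [-964,-927, - 710.91, - 629.24, - 446  , - 437, - 137, - 743/16, 498/5,212, 349,  437,  717.51] 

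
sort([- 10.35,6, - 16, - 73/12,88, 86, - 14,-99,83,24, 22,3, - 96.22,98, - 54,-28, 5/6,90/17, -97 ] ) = [-99, - 97, - 96.22, - 54, - 28, - 16, - 14, - 10.35, -73/12,5/6,3,90/17,6,22, 24,83,86,88, 98 ] 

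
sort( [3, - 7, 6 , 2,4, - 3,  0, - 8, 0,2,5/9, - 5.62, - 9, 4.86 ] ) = [ - 9,-8, - 7, - 5.62, - 3,0,  0,5/9,2, 2,3,4, 4.86,6 ]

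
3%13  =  3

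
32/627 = 32/627 = 0.05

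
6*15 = 90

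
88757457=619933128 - 531175671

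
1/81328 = 1/81328 = 0.00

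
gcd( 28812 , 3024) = 84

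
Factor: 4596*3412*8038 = 2^5*3^1*383^1*853^1*4019^1= 126048314976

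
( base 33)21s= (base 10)2239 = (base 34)1vt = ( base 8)4277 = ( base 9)3057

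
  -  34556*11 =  - 380116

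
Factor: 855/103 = 3^2*5^1*  19^1*103^( - 1)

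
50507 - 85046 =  - 34539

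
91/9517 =91/9517=0.01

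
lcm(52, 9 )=468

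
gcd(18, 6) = 6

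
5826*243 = 1415718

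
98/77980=7/5570 = 0.00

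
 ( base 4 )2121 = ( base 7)306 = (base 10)153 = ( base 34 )4h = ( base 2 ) 10011001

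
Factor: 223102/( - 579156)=-2^( - 1)*3^( - 1 )*11^1*17^(  -  2)*167^( - 1 )*10141^1 = -111551/289578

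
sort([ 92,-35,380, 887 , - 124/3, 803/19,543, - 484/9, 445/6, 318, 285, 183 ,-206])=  [ - 206, - 484/9,-124/3, - 35,803/19, 445/6, 92, 183,285, 318,380, 543,887 ] 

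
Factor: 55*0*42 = 0 =0^1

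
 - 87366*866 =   -  75658956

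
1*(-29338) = -29338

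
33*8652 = 285516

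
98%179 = 98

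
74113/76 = 975 + 13/76 = 975.17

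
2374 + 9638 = 12012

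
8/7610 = 4/3805 = 0.00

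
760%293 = 174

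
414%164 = 86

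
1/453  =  1/453 = 0.00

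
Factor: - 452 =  - 2^2*113^1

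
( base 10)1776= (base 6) 12120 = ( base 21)40c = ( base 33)1kr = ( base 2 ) 11011110000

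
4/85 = 4/85 = 0.05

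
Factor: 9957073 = 7^1 * 1422439^1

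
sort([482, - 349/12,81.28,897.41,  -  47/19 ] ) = [-349/12, - 47/19, 81.28,482 , 897.41]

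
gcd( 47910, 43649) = 1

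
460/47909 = 20/2083 = 0.01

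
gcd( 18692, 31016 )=4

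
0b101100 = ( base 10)44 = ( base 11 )40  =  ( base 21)22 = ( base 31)1d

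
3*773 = 2319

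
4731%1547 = 90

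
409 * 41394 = 16930146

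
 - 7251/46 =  - 7251/46 = - 157.63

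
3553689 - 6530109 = -2976420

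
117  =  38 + 79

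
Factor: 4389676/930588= 1097419/232647 = 3^(-1)*77549^(-1) * 1097419^1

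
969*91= 88179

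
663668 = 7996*83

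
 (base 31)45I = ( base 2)111110110001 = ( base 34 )3g5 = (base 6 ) 30333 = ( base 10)4017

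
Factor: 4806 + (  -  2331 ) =2475 = 3^2*5^2*11^1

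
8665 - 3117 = 5548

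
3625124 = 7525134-3900010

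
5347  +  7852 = 13199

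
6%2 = 0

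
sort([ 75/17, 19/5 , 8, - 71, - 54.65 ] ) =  [-71, -54.65,19/5, 75/17, 8]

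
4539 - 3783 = 756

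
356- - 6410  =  6766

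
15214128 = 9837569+5376559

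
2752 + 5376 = 8128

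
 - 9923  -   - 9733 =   -  190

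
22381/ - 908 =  - 25  +  319/908 = - 24.65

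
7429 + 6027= 13456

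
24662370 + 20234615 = 44896985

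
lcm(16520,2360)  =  16520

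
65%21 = 2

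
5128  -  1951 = 3177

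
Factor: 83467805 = 5^1*23^1*725807^1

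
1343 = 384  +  959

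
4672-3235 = 1437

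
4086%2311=1775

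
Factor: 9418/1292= 277/38 = 2^(-1)*19^( - 1 )*277^1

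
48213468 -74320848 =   -  26107380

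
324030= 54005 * 6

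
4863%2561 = 2302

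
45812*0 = 0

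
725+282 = 1007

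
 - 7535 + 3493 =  - 4042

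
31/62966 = 31/62966= 0.00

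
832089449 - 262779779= 569309670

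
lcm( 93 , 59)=5487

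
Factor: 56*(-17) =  - 2^3*7^1*17^1 = - 952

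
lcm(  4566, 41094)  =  41094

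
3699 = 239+3460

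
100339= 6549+93790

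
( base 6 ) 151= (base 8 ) 103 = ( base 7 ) 124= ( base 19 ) 3A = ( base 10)67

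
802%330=142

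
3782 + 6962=10744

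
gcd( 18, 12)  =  6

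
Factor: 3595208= 2^3*41^1*97^1*113^1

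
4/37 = 4/37 = 0.11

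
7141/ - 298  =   - 24+ 11/298 = - 23.96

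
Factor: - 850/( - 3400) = 2^( - 2 ) = 1/4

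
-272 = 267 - 539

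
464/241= 464/241  =  1.93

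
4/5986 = 2/2993 = 0.00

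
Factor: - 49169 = - 49169^1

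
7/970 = 7/970 =0.01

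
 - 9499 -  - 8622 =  - 877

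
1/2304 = 1/2304 = 0.00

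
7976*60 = 478560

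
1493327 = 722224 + 771103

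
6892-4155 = 2737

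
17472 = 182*96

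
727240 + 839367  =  1566607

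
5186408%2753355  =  2433053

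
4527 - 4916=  - 389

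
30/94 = 15/47 = 0.32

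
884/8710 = 34/335=0.10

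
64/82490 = 32/41245 = 0.00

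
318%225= 93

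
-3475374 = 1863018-5338392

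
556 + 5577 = 6133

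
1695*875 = 1483125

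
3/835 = 3/835 = 0.00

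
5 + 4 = 9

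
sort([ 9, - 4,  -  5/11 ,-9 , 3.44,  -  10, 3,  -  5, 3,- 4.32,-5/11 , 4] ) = [ - 10, - 9, - 5, - 4.32,  -  4,-5/11,-5/11, 3,3,3.44,4,9]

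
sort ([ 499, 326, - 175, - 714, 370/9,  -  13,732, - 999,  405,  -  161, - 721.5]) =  [ - 999, - 721.5, - 714, - 175, - 161 , -13, 370/9, 326,405, 499, 732]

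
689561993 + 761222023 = 1450784016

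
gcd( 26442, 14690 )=2938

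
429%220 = 209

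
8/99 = 8/99  =  0.08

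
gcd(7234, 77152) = 2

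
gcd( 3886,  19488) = 58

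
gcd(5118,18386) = 2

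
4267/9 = 474 + 1/9=474.11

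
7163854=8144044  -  980190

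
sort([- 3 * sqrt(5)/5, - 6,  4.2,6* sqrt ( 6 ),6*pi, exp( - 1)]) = [ - 6,  -  3*sqrt (5)/5 , exp( - 1),4.2, 6*sqrt(6),6* pi ] 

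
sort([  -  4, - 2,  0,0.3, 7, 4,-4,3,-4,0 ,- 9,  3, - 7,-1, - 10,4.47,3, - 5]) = [ - 10,-9, - 7,  -  5,-4, - 4,- 4, - 2 , - 1 , 0, 0,0.3,3 , 3,  3, 4,4.47,7]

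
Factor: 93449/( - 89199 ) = -3^ (  -  2 )*11^(-1)*23^1*53^( - 1)*239^1 = -5497/5247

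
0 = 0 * 9474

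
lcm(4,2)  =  4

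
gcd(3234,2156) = 1078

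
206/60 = 103/30 = 3.43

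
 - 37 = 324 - 361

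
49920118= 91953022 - 42032904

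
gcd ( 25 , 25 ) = 25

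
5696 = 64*89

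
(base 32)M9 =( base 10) 713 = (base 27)QB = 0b1011001001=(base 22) 1A9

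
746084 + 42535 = 788619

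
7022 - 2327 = 4695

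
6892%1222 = 782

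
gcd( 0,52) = 52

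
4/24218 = 2/12109= 0.00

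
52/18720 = 1/360 = 0.00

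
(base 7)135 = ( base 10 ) 75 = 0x4b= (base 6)203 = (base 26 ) 2n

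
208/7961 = 208/7961 = 0.03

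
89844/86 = 1044 + 30/43 = 1044.70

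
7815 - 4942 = 2873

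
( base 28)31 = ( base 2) 1010101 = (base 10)85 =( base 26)37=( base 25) 3a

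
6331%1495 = 351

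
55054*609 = 33527886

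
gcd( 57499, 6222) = 1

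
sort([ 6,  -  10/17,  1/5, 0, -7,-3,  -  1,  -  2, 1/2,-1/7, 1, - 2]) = [ - 7, - 3,-2,-2, - 1, - 10/17, - 1/7,  0, 1/5 , 1/2,1,  6]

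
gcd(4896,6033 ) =3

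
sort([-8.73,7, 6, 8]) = [  -  8.73, 6,7,8]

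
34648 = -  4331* (-8 ) 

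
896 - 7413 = -6517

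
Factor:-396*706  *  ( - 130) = 36344880 = 2^4*3^2*5^1*11^1*13^1*353^1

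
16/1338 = 8/669=0.01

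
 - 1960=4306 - 6266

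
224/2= 112 = 112.00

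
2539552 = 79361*32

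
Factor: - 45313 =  - 113^1 * 401^1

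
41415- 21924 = 19491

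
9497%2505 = 1982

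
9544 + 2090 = 11634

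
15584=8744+6840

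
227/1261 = 227/1261 = 0.18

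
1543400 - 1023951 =519449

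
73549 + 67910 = 141459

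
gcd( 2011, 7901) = 1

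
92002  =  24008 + 67994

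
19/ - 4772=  - 19/4772 =- 0.00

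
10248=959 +9289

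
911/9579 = 911/9579=0.10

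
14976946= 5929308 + 9047638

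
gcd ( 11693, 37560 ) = 1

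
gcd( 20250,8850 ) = 150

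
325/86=3 + 67/86 = 3.78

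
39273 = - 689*(-57 )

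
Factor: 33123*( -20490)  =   - 2^1*3^2*5^1*61^1*181^1*683^1=- 678690270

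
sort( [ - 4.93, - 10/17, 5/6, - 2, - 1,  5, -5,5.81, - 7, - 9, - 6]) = [ - 9, - 7, - 6, - 5 , - 4.93 ,-2, - 1, - 10/17, 5/6,  5,5.81 ] 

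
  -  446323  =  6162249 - 6608572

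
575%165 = 80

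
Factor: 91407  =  3^1 * 30469^1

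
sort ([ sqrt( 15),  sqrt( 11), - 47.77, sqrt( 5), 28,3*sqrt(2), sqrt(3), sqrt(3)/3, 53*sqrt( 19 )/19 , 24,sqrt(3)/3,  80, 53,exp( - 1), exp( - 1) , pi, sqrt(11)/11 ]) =[ - 47.77, sqrt(11)/11, exp( - 1), exp(  -  1),sqrt( 3)/3, sqrt ( 3)/3, sqrt( 3), sqrt(5), pi,sqrt(11), sqrt(15),3*sqrt(2) , 53*sqrt(19 )/19, 24,  28,53,  80]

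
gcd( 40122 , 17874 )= 54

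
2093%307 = 251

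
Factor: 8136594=2^1 * 3^2 * 452033^1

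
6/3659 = 6/3659 = 0.00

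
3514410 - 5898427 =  - 2384017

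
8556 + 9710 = 18266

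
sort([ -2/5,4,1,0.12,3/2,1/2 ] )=[ - 2/5 , 0.12,1/2,1,3/2, 4] 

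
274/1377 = 274/1377 = 0.20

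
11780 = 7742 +4038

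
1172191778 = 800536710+371655068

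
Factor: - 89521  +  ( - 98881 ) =-2^1*94201^1 = - 188402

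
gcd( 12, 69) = 3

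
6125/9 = 680 + 5/9 = 680.56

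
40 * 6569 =262760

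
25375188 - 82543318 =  - 57168130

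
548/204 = 137/51 = 2.69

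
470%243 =227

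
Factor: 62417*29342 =1831439614 = 2^1*17^1 *863^1*62417^1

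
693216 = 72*9628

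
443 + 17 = 460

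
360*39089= 14072040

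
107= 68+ 39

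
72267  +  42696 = 114963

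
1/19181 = 1/19181 = 0.00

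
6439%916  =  27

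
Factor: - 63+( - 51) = -114=- 2^1*3^1*19^1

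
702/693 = 1 +1/77 = 1.01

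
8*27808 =222464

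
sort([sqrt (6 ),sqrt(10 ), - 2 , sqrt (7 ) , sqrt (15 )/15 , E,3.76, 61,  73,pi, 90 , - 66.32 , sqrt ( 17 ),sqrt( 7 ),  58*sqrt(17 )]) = [ - 66.32 , - 2,sqrt( 15 ) /15 , sqrt ( 6 ), sqrt ( 7), sqrt( 7) , E,pi, sqrt(10),3.76,sqrt(17) , 61,73, 90,58 * sqrt( 17)]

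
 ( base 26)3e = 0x5c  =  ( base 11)84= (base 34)2o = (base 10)92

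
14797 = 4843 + 9954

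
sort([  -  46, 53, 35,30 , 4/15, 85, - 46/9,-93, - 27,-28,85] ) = [ - 93,  -  46 ,  -  28, - 27,-46/9, 4/15,  30, 35, 53 , 85, 85]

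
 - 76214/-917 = 83 + 103/917=83.11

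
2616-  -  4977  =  7593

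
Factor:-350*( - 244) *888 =75835200 = 2^6*3^1 * 5^2*7^1*37^1  *  61^1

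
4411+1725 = 6136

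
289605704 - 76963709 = 212641995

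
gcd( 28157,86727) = 1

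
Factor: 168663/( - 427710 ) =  - 209/530 = -  2^( - 1)  *5^( - 1 )*11^1*19^1*53^( - 1)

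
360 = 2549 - 2189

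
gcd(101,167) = 1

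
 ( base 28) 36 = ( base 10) 90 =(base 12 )76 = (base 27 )39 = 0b1011010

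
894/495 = 298/165 = 1.81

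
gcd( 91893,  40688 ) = 1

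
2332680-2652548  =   - 319868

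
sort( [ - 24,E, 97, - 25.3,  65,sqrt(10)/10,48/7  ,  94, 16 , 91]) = [ - 25.3, - 24, sqrt(10)/10, E, 48/7,16,65, 91,94,97 ] 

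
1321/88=1321/88 =15.01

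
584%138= 32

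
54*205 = 11070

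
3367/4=841 + 3/4 =841.75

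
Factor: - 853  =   - 853^1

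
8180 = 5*1636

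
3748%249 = 13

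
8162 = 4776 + 3386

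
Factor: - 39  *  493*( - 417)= 8017659 = 3^2*13^1*17^1*29^1*139^1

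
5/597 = 5/597 = 0.01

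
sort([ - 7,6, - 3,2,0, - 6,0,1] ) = [ - 7,  -  6, - 3,0,0, 1,2 , 6] 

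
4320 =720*6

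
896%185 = 156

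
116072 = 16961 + 99111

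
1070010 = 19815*54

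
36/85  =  36/85 = 0.42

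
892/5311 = 892/5311 = 0.17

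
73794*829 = 61175226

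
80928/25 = 80928/25 =3237.12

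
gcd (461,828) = 1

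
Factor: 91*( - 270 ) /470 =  -3^3*7^1*13^1*47^( - 1) = - 2457/47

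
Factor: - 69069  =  -3^1* 7^1*11^1* 13^1 * 23^1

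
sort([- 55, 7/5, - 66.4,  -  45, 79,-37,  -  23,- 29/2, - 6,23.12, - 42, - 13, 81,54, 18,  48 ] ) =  [ - 66.4, - 55,-45,  -  42, - 37, - 23, - 29/2, - 13, - 6, 7/5, 18,23.12, 48,54, 79 , 81 ]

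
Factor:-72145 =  - 5^1 *47^1*307^1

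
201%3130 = 201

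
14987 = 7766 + 7221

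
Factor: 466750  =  2^1*5^3*1867^1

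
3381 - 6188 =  - 2807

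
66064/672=98 + 13/42 = 98.31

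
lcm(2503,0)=0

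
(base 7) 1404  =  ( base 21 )14i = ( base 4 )20133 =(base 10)543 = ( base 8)1037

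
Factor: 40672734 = 2^1*3^1*157^1* 43177^1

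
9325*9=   83925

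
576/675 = 64/75 = 0.85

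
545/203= 2 + 139/203 = 2.68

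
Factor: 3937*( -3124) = -12299188 = -2^2*11^1 * 31^1*71^1 * 127^1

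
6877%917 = 458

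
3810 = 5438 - 1628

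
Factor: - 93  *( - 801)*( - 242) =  - 2^1*3^3*11^2*31^1*89^1 = - 18027306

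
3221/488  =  6  +  293/488 = 6.60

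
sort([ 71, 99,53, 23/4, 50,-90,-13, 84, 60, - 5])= [ - 90, - 13,-5,  23/4,50 , 53,60, 71,84, 99 ]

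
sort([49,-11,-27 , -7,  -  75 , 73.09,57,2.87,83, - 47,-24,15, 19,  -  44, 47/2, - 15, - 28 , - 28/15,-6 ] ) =[ - 75, - 47,-44, - 28,-27,-24,-15,-11,-7, - 6,-28/15,2.87,15,19, 47/2 , 49,57,73.09,83] 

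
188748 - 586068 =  - 397320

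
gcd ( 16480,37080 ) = 4120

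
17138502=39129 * 438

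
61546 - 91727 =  - 30181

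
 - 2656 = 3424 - 6080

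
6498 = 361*18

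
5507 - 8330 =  - 2823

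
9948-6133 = 3815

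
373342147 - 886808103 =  - 513465956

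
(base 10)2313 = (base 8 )4411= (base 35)1v3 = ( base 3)10011200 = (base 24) 409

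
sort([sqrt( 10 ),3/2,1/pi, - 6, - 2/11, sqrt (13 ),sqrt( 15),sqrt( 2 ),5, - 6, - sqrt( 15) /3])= [ - 6, - 6, - sqrt( 15) /3, - 2/11  ,  1/pi, sqrt(2), 3/2, sqrt(10 ), sqrt( 13)  ,  sqrt( 15),5 ] 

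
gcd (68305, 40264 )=719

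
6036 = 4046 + 1990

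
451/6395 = 451/6395 =0.07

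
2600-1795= 805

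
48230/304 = 158 + 99/152 = 158.65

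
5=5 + 0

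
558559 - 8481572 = -7923013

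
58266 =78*747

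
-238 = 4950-5188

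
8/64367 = 8/64367 = 0.00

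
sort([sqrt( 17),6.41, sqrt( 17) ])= [sqrt(17),sqrt( 17) , 6.41 ]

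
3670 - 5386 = - 1716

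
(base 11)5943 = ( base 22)G23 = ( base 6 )100023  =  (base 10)7791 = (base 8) 17157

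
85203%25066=10005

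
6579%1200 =579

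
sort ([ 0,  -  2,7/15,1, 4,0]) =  [ - 2, 0, 0, 7/15,1,4]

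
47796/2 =23898 = 23898.00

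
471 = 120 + 351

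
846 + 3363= 4209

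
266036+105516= 371552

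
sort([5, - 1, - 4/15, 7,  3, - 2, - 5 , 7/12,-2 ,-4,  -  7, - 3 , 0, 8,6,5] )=[ - 7, - 5, - 4, - 3,-2,  -  2,-1, - 4/15,  0 , 7/12, 3, 5, 5,  6, 7 , 8]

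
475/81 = 5+70/81=5.86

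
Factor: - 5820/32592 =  - 2^ (-2)*5^1 * 7^(-1 )=- 5/28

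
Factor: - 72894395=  - 5^1*7^1*263^1 *7919^1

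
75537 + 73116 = 148653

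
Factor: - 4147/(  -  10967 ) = 13^1 * 29^1*997^( - 1) = 377/997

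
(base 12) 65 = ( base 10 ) 77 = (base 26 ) 2P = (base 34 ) 29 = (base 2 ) 1001101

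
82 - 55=27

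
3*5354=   16062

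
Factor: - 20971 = - 67^1*313^1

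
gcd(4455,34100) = 55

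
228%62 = 42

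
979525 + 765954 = 1745479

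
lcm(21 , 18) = 126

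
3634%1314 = 1006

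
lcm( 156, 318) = 8268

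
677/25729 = 677/25729 = 0.03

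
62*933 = 57846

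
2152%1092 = 1060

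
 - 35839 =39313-75152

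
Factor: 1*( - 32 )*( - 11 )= 352 = 2^5*11^1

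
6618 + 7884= 14502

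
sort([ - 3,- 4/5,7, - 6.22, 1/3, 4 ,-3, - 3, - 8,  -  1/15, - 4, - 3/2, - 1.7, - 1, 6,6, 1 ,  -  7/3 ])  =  [ - 8, - 6.22,-4, - 3,-3,-3,  -  7/3 , - 1.7,  -  3/2 , - 1 ,  -  4/5, - 1/15,1/3,1,4, 6,6, 7 ] 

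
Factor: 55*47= 2585 = 5^1*11^1*47^1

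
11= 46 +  - 35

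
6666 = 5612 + 1054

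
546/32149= 42/2473  =  0.02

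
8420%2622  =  554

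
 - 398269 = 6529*(  -  61) 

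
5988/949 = 5988/949 = 6.31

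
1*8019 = 8019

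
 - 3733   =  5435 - 9168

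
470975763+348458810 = 819434573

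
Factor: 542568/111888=2^( - 1 )*3^( - 2)*7^(-1)*13^1 * 47^1 = 611/126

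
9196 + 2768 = 11964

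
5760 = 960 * 6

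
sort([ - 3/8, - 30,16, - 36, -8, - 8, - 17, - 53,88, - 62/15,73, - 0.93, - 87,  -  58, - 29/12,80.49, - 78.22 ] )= [ - 87, - 78.22, - 58, - 53, - 36, - 30, - 17 , - 8,-8, - 62/15, - 29/12, - 0.93, - 3/8, 16,73, 80.49,88]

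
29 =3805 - 3776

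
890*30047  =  26741830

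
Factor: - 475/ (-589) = 5^2*31^ (-1 ) = 25/31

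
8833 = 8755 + 78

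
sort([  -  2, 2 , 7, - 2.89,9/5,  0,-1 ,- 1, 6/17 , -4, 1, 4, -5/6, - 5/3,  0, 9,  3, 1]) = [-4, - 2.89, - 2, - 5/3 ,  -  1, - 1,-5/6,0,0, 6/17, 1, 1,  9/5, 2,3, 4, 7, 9]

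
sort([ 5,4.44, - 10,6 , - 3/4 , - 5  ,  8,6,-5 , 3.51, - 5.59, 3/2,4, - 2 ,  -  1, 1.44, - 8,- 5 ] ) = [  -  10 ,- 8,-5.59, - 5, - 5, - 5 ,-2, - 1 , - 3/4,1.44, 3/2,3.51, 4 , 4.44, 5,6,6,8] 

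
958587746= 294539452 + 664048294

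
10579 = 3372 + 7207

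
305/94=3 + 23/94 = 3.24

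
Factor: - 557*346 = -192722 = - 2^1*173^1*557^1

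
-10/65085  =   - 1 + 13015/13017 =- 0.00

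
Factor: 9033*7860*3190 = 2^3*3^2 * 5^2*11^1*29^1 * 131^1*3011^1 = 226488022200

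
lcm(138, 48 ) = 1104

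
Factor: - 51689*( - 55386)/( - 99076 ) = - 84201381/2914 = - 2^( - 1)* 3^2*11^1 * 31^( - 1 )*37^1*47^ ( - 1 )*127^1 *181^1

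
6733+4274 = 11007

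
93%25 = 18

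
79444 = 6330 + 73114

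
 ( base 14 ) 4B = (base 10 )67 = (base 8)103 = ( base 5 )232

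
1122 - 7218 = - 6096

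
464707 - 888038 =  - 423331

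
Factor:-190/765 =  - 38/153= -  2^1 * 3^( - 2) *17^(-1)*19^1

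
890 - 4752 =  - 3862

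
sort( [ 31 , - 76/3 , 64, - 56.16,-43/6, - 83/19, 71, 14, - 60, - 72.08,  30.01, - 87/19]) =[-72.08, - 60, - 56.16, - 76/3, - 43/6, - 87/19, - 83/19, 14, 30.01, 31, 64, 71]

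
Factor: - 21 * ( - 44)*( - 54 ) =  - 49896 = - 2^3*3^4*7^1*11^1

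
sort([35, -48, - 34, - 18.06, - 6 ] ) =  [ - 48, - 34,-18.06, - 6,35] 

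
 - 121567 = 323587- 445154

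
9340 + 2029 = 11369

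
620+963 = 1583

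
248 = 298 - 50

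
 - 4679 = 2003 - 6682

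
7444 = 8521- 1077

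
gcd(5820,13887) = 3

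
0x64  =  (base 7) 202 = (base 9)121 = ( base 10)100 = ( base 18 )5A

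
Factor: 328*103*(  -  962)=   -  32500208 = -2^4*13^1*37^1 * 41^1*103^1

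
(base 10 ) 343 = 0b101010111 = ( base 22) fd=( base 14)1A7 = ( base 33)ad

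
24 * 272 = 6528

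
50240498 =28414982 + 21825516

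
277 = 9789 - 9512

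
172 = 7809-7637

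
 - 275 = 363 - 638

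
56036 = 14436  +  41600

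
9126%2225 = 226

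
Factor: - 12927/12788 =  - 2^(-2 )*3^1*23^(-1 )*31^1 = - 93/92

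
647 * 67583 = 43726201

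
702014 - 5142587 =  - 4440573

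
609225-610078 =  - 853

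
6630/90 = 221/3= 73.67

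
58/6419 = 58/6419 = 0.01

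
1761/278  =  6  +  93/278= 6.33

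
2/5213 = 2/5213 = 0.00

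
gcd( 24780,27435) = 885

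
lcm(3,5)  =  15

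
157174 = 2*78587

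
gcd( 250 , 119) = 1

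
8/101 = 8/101 = 0.08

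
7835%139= 51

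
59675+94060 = 153735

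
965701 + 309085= 1274786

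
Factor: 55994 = 2^1*27997^1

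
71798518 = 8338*8611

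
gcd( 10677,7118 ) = 3559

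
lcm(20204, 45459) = 181836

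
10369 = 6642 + 3727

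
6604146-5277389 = 1326757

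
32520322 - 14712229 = 17808093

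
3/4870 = 3/4870 = 0.00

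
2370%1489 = 881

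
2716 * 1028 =2792048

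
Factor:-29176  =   - 2^3 * 7^1* 521^1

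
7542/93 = 81 + 3/31  =  81.10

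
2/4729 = 2/4729 = 0.00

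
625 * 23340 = 14587500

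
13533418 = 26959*502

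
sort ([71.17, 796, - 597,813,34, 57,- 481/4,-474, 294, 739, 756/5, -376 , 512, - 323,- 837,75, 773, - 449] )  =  [ - 837, - 597, - 474, - 449,  -  376, - 323 ,-481/4,34, 57, 71.17, 75, 756/5, 294, 512, 739, 773,796, 813] 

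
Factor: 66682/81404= 2^( - 1)*7^1*11^1*47^(-1 ) = 77/94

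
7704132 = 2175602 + 5528530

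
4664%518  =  2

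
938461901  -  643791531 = 294670370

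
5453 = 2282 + 3171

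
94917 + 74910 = 169827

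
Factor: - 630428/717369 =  - 2^2 * 3^(-1) * 17^1*43^(-1)*67^ ( - 1)  *  73^1*83^(-1) * 127^1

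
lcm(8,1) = 8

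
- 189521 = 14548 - 204069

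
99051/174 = 33017/58 = 569.26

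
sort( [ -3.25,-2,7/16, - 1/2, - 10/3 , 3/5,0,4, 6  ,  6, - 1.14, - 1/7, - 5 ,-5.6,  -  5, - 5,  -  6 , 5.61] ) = [ - 6, - 5.6, - 5,- 5, - 5, - 10/3, - 3.25, - 2, - 1.14, -1/2 , - 1/7,0 , 7/16,3/5,4,5.61,6 , 6] 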